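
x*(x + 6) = x^2 + 6*x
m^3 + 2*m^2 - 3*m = m*(m - 1)*(m + 3)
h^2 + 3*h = h*(h + 3)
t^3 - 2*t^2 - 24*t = t*(t - 6)*(t + 4)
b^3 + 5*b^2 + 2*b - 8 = (b - 1)*(b + 2)*(b + 4)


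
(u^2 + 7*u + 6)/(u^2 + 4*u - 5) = (u^2 + 7*u + 6)/(u^2 + 4*u - 5)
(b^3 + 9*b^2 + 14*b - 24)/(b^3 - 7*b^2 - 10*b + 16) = (b^2 + 10*b + 24)/(b^2 - 6*b - 16)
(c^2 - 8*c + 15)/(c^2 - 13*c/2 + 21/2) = 2*(c - 5)/(2*c - 7)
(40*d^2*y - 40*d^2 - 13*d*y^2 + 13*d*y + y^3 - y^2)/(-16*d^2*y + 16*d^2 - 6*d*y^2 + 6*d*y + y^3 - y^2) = (-5*d + y)/(2*d + y)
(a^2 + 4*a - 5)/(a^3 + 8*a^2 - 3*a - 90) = (a - 1)/(a^2 + 3*a - 18)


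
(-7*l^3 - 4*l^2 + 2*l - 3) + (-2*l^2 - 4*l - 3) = -7*l^3 - 6*l^2 - 2*l - 6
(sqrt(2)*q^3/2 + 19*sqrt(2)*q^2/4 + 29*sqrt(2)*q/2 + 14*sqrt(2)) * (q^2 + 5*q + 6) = sqrt(2)*q^5/2 + 29*sqrt(2)*q^4/4 + 165*sqrt(2)*q^3/4 + 115*sqrt(2)*q^2 + 157*sqrt(2)*q + 84*sqrt(2)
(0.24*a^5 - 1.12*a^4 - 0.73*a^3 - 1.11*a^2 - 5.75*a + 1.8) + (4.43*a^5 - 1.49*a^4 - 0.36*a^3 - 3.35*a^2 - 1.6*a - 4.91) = 4.67*a^5 - 2.61*a^4 - 1.09*a^3 - 4.46*a^2 - 7.35*a - 3.11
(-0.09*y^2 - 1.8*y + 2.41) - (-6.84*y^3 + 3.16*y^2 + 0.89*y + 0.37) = 6.84*y^3 - 3.25*y^2 - 2.69*y + 2.04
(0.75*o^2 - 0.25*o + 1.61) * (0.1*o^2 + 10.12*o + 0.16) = 0.075*o^4 + 7.565*o^3 - 2.249*o^2 + 16.2532*o + 0.2576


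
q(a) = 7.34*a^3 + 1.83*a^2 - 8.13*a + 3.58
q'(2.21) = 107.51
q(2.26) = 79.28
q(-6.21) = -1633.17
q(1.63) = 26.98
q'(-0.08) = -8.28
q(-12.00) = -12318.86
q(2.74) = 146.03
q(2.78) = 152.82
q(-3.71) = -315.89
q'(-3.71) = 281.38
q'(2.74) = 167.22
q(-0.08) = 4.24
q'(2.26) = 112.61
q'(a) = 22.02*a^2 + 3.66*a - 8.13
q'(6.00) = 806.55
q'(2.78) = 172.22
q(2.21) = 73.78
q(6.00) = 1606.12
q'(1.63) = 56.34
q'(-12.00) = 3118.83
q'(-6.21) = 818.32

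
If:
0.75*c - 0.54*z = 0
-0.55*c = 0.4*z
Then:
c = 0.00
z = 0.00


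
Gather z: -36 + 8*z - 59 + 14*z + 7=22*z - 88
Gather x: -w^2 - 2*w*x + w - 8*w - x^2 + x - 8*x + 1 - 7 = -w^2 - 7*w - x^2 + x*(-2*w - 7) - 6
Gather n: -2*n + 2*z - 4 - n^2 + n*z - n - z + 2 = -n^2 + n*(z - 3) + z - 2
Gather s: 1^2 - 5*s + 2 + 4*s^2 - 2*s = 4*s^2 - 7*s + 3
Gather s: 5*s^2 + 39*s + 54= 5*s^2 + 39*s + 54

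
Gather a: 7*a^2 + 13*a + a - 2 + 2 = 7*a^2 + 14*a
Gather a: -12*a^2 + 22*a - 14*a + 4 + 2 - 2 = -12*a^2 + 8*a + 4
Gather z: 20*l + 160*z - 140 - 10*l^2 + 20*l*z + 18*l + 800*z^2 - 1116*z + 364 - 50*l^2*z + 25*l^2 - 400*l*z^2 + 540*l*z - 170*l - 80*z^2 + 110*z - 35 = 15*l^2 - 132*l + z^2*(720 - 400*l) + z*(-50*l^2 + 560*l - 846) + 189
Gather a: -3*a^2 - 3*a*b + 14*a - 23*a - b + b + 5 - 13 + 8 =-3*a^2 + a*(-3*b - 9)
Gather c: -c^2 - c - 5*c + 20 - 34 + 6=-c^2 - 6*c - 8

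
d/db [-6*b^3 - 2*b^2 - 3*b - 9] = -18*b^2 - 4*b - 3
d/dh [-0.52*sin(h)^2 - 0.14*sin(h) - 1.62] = -(1.04*sin(h) + 0.14)*cos(h)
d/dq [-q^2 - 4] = -2*q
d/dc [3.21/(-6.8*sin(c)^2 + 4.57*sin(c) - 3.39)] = (43.656*sin(c) - 14.6697)*cos(c)/(6.8*sin(c)^2 - 4.57*sin(c) + 3.39)^2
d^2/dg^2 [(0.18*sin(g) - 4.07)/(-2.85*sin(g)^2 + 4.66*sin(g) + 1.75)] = (-1.46205*sin(g)^5 + 129.84372*sin(g)^4 - 164.62341*sin(g)^3 - 27.304558*sin(g)^2 + 295.96642*sin(g) - 220.299034)/(-2.85*sin(g)^2 + 4.66*sin(g) + 1.75)^3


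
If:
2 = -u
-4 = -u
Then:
No Solution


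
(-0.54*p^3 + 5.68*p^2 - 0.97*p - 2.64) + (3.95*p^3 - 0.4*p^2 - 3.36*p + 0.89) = 3.41*p^3 + 5.28*p^2 - 4.33*p - 1.75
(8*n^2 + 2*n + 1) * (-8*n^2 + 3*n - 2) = -64*n^4 + 8*n^3 - 18*n^2 - n - 2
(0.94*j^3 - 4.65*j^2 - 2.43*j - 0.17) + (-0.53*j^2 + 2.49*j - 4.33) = 0.94*j^3 - 5.18*j^2 + 0.0600000000000001*j - 4.5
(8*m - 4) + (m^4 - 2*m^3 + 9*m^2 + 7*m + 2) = m^4 - 2*m^3 + 9*m^2 + 15*m - 2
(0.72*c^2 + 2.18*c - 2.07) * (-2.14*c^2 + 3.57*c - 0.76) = -1.5408*c^4 - 2.0948*c^3 + 11.6652*c^2 - 9.0467*c + 1.5732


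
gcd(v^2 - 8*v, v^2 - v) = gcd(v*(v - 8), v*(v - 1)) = v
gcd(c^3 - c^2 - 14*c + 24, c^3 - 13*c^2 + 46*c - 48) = c^2 - 5*c + 6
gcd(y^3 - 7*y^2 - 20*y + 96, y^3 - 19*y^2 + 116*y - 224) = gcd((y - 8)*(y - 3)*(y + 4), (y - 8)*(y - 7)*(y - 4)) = y - 8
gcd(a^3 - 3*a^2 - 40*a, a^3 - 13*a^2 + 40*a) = a^2 - 8*a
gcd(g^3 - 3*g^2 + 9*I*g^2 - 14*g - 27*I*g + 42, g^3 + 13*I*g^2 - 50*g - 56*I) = g^2 + 9*I*g - 14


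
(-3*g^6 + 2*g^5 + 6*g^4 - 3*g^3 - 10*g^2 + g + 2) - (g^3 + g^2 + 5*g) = -3*g^6 + 2*g^5 + 6*g^4 - 4*g^3 - 11*g^2 - 4*g + 2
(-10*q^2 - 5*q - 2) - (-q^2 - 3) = -9*q^2 - 5*q + 1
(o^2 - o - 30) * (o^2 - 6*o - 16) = o^4 - 7*o^3 - 40*o^2 + 196*o + 480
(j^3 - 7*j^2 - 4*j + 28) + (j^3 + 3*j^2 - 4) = 2*j^3 - 4*j^2 - 4*j + 24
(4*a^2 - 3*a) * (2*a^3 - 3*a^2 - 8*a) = 8*a^5 - 18*a^4 - 23*a^3 + 24*a^2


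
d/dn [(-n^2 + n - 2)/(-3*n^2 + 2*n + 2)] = (n^2 - 16*n + 6)/(9*n^4 - 12*n^3 - 8*n^2 + 8*n + 4)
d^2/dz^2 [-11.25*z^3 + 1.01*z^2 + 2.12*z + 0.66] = 2.02 - 67.5*z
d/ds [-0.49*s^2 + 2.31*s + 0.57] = 2.31 - 0.98*s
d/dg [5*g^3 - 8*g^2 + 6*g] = 15*g^2 - 16*g + 6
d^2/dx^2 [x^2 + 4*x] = 2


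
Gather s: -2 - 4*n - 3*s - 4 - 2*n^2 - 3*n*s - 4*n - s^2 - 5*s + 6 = -2*n^2 - 8*n - s^2 + s*(-3*n - 8)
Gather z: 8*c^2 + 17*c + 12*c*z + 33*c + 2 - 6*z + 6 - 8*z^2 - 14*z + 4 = 8*c^2 + 50*c - 8*z^2 + z*(12*c - 20) + 12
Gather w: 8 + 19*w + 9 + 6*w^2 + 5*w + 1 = 6*w^2 + 24*w + 18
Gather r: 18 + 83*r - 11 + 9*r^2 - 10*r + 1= 9*r^2 + 73*r + 8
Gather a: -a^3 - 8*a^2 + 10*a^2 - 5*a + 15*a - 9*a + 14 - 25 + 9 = -a^3 + 2*a^2 + a - 2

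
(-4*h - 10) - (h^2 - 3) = -h^2 - 4*h - 7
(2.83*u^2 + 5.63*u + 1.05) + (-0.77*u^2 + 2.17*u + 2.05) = 2.06*u^2 + 7.8*u + 3.1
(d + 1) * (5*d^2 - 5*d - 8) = 5*d^3 - 13*d - 8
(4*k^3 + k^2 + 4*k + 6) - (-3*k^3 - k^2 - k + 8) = 7*k^3 + 2*k^2 + 5*k - 2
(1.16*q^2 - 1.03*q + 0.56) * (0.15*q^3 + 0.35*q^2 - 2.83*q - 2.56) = 0.174*q^5 + 0.2515*q^4 - 3.5593*q^3 + 0.141300000000001*q^2 + 1.052*q - 1.4336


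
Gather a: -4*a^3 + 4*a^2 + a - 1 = -4*a^3 + 4*a^2 + a - 1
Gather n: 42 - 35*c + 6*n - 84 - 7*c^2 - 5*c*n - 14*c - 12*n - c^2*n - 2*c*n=-7*c^2 - 49*c + n*(-c^2 - 7*c - 6) - 42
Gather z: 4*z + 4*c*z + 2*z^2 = 2*z^2 + z*(4*c + 4)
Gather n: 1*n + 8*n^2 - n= 8*n^2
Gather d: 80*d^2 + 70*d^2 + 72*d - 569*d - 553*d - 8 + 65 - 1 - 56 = 150*d^2 - 1050*d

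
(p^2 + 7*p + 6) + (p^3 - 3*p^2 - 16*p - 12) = p^3 - 2*p^2 - 9*p - 6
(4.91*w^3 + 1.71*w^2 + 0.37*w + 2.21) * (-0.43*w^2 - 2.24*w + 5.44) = -2.1113*w^5 - 11.7337*w^4 + 22.7209*w^3 + 7.5233*w^2 - 2.9376*w + 12.0224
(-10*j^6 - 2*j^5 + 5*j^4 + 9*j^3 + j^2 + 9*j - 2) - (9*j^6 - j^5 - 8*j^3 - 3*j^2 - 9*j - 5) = -19*j^6 - j^5 + 5*j^4 + 17*j^3 + 4*j^2 + 18*j + 3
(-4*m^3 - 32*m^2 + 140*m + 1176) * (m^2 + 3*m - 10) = -4*m^5 - 44*m^4 + 84*m^3 + 1916*m^2 + 2128*m - 11760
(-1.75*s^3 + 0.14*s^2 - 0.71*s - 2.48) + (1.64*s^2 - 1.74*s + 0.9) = -1.75*s^3 + 1.78*s^2 - 2.45*s - 1.58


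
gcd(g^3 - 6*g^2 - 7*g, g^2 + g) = g^2 + g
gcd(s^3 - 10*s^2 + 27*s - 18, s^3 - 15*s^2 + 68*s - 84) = s - 6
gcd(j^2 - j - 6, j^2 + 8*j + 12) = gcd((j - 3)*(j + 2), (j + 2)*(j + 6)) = j + 2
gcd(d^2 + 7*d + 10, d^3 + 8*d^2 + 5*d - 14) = d + 2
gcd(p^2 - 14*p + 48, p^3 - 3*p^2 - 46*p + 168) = p - 6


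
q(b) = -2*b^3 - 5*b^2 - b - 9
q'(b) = -6*b^2 - 10*b - 1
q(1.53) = -29.40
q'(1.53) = -30.35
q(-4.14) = 51.36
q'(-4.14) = -62.44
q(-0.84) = -10.50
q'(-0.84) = 3.17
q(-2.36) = -8.20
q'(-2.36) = -10.82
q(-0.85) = -10.53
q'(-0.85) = 3.16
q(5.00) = -389.00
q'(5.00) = -201.00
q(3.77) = -191.00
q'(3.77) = -123.98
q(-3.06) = 4.55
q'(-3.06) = -26.58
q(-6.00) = 249.00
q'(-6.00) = -157.00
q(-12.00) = 2739.00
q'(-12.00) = -745.00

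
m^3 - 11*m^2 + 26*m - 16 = (m - 8)*(m - 2)*(m - 1)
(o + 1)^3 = o^3 + 3*o^2 + 3*o + 1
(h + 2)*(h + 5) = h^2 + 7*h + 10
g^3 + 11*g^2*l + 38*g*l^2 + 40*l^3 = (g + 2*l)*(g + 4*l)*(g + 5*l)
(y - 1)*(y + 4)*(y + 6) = y^3 + 9*y^2 + 14*y - 24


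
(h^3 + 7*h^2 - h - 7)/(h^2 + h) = h + 6 - 7/h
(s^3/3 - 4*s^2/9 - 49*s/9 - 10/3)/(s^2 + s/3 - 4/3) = (3*s^3 - 4*s^2 - 49*s - 30)/(3*(3*s^2 + s - 4))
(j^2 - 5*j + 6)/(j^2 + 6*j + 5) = (j^2 - 5*j + 6)/(j^2 + 6*j + 5)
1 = 1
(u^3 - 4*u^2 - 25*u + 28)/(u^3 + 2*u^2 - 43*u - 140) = (u - 1)/(u + 5)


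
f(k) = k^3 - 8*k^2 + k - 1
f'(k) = 3*k^2 - 16*k + 1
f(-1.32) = -18.56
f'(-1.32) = 27.35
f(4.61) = -68.43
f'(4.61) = -9.00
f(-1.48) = -23.24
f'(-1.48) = 31.25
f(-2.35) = -60.51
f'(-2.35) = 55.17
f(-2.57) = -73.38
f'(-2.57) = 61.93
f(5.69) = -70.10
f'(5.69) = 7.09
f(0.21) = -1.13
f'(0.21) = -2.23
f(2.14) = -25.70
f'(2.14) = -19.50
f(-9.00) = -1387.00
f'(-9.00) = 388.00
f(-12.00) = -2893.00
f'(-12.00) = 625.00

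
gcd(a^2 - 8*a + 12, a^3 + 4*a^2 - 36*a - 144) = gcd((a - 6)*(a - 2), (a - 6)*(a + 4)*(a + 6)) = a - 6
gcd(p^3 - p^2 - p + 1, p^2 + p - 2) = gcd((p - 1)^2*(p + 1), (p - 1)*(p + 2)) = p - 1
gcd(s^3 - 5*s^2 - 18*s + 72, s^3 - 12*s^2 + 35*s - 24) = s - 3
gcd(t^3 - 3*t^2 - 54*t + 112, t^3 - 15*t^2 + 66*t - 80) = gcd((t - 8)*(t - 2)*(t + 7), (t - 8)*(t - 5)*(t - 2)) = t^2 - 10*t + 16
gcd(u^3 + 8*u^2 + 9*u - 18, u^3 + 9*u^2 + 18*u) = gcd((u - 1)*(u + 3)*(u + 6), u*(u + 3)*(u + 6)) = u^2 + 9*u + 18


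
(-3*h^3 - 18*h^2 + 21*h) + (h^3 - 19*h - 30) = -2*h^3 - 18*h^2 + 2*h - 30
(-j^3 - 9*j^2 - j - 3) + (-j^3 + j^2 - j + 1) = -2*j^3 - 8*j^2 - 2*j - 2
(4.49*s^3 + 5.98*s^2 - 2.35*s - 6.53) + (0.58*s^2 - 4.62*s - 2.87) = 4.49*s^3 + 6.56*s^2 - 6.97*s - 9.4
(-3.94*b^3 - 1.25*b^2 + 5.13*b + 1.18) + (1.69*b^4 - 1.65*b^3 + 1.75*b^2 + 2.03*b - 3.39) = 1.69*b^4 - 5.59*b^3 + 0.5*b^2 + 7.16*b - 2.21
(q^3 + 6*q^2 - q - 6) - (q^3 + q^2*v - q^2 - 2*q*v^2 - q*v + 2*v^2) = -q^2*v + 7*q^2 + 2*q*v^2 + q*v - q - 2*v^2 - 6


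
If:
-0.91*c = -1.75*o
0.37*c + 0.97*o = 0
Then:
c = 0.00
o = 0.00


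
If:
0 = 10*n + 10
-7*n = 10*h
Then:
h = 7/10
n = -1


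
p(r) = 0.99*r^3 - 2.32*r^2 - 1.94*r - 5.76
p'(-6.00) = 132.82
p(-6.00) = -291.48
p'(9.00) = 196.87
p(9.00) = 510.57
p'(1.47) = -2.34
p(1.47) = -10.48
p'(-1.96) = 18.56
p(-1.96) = -18.32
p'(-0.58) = 1.75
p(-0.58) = -5.61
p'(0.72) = -3.74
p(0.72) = -7.99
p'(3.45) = 17.40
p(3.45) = 0.59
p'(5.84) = 72.26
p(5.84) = 100.97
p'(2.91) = 9.71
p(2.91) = -6.66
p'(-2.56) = 29.40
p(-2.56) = -32.61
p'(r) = 2.97*r^2 - 4.64*r - 1.94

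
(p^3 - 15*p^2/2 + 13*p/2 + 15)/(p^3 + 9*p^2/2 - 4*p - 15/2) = (2*p^2 - 17*p + 30)/(2*p^2 + 7*p - 15)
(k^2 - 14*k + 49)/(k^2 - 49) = (k - 7)/(k + 7)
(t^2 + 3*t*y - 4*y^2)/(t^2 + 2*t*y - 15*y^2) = (t^2 + 3*t*y - 4*y^2)/(t^2 + 2*t*y - 15*y^2)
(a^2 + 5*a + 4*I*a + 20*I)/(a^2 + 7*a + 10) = (a + 4*I)/(a + 2)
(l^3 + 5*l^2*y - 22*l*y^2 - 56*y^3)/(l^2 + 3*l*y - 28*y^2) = l + 2*y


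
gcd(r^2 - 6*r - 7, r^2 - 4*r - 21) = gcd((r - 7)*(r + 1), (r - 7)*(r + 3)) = r - 7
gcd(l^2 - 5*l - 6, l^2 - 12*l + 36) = l - 6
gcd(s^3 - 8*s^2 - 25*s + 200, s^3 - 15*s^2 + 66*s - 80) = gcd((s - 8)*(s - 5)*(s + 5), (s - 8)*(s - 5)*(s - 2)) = s^2 - 13*s + 40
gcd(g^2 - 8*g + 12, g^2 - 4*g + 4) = g - 2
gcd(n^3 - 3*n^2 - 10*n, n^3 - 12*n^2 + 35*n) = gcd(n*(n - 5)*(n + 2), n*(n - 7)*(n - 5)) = n^2 - 5*n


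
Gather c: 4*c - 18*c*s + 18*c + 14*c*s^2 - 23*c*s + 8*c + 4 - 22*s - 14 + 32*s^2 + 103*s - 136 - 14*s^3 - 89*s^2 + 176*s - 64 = c*(14*s^2 - 41*s + 30) - 14*s^3 - 57*s^2 + 257*s - 210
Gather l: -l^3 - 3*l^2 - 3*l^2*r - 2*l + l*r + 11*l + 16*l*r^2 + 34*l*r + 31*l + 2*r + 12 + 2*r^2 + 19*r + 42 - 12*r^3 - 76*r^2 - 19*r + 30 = -l^3 + l^2*(-3*r - 3) + l*(16*r^2 + 35*r + 40) - 12*r^3 - 74*r^2 + 2*r + 84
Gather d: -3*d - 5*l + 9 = -3*d - 5*l + 9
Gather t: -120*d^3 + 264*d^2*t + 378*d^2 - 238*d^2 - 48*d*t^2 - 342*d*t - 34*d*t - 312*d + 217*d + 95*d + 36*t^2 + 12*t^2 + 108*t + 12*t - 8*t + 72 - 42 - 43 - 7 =-120*d^3 + 140*d^2 + t^2*(48 - 48*d) + t*(264*d^2 - 376*d + 112) - 20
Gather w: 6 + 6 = 12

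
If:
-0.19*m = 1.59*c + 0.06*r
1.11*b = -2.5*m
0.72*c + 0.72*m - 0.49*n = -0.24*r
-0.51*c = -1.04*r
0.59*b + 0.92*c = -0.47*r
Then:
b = 0.00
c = 0.00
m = 0.00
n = 0.00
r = 0.00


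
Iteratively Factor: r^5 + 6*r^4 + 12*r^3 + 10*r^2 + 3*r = (r + 1)*(r^4 + 5*r^3 + 7*r^2 + 3*r) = (r + 1)^2*(r^3 + 4*r^2 + 3*r) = (r + 1)^2*(r + 3)*(r^2 + r) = r*(r + 1)^2*(r + 3)*(r + 1)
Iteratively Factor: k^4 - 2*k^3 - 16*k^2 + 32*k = (k - 2)*(k^3 - 16*k) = k*(k - 2)*(k^2 - 16) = k*(k - 2)*(k + 4)*(k - 4)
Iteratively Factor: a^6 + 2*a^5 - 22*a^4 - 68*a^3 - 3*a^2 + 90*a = (a)*(a^5 + 2*a^4 - 22*a^3 - 68*a^2 - 3*a + 90) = a*(a + 3)*(a^4 - a^3 - 19*a^2 - 11*a + 30) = a*(a + 3)^2*(a^3 - 4*a^2 - 7*a + 10) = a*(a + 2)*(a + 3)^2*(a^2 - 6*a + 5) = a*(a - 5)*(a + 2)*(a + 3)^2*(a - 1)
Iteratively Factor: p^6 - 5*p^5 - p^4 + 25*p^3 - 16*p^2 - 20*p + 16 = (p - 4)*(p^5 - p^4 - 5*p^3 + 5*p^2 + 4*p - 4) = (p - 4)*(p - 1)*(p^4 - 5*p^2 + 4) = (p - 4)*(p - 2)*(p - 1)*(p^3 + 2*p^2 - p - 2) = (p - 4)*(p - 2)*(p - 1)*(p + 2)*(p^2 - 1) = (p - 4)*(p - 2)*(p - 1)^2*(p + 2)*(p + 1)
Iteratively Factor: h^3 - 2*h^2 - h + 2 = (h - 1)*(h^2 - h - 2) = (h - 1)*(h + 1)*(h - 2)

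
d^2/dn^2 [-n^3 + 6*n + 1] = -6*n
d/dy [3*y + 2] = 3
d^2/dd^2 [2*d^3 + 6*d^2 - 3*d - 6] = 12*d + 12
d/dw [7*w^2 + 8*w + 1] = 14*w + 8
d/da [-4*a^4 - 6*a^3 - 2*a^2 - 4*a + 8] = -16*a^3 - 18*a^2 - 4*a - 4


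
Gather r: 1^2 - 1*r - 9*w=-r - 9*w + 1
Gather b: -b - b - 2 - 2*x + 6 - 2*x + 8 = -2*b - 4*x + 12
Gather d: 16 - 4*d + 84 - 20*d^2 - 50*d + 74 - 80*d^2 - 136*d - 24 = -100*d^2 - 190*d + 150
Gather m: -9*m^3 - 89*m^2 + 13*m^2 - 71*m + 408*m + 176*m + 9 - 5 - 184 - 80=-9*m^3 - 76*m^2 + 513*m - 260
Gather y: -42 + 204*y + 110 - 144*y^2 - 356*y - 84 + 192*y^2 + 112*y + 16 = 48*y^2 - 40*y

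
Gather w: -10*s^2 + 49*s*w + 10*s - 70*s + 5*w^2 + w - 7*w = -10*s^2 - 60*s + 5*w^2 + w*(49*s - 6)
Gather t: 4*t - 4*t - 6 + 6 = 0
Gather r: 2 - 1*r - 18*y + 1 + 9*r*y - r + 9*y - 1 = r*(9*y - 2) - 9*y + 2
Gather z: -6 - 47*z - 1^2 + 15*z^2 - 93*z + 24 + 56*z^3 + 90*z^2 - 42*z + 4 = 56*z^3 + 105*z^2 - 182*z + 21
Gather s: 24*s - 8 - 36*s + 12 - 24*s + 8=12 - 36*s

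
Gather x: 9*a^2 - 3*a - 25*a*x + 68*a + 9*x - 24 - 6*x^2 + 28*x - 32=9*a^2 + 65*a - 6*x^2 + x*(37 - 25*a) - 56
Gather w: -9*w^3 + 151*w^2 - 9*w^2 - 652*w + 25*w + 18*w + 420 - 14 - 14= -9*w^3 + 142*w^2 - 609*w + 392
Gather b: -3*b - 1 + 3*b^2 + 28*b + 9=3*b^2 + 25*b + 8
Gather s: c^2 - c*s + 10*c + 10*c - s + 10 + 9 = c^2 + 20*c + s*(-c - 1) + 19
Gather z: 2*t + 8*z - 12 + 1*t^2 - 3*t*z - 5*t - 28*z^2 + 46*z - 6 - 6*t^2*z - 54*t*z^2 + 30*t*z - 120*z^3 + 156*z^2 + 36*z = t^2 - 3*t - 120*z^3 + z^2*(128 - 54*t) + z*(-6*t^2 + 27*t + 90) - 18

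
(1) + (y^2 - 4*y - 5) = y^2 - 4*y - 4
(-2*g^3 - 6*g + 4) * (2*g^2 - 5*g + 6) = -4*g^5 + 10*g^4 - 24*g^3 + 38*g^2 - 56*g + 24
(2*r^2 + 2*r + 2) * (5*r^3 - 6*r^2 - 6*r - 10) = 10*r^5 - 2*r^4 - 14*r^3 - 44*r^2 - 32*r - 20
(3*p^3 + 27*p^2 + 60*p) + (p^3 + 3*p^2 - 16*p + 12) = 4*p^3 + 30*p^2 + 44*p + 12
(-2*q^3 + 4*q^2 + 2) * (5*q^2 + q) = -10*q^5 + 18*q^4 + 4*q^3 + 10*q^2 + 2*q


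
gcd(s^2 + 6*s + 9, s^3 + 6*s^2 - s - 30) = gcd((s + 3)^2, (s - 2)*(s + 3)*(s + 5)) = s + 3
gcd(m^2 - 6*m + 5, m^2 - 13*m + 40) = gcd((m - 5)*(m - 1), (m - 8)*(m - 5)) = m - 5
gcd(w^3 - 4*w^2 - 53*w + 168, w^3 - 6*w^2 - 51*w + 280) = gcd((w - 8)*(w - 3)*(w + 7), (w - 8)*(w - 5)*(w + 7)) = w^2 - w - 56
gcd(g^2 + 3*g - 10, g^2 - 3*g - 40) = g + 5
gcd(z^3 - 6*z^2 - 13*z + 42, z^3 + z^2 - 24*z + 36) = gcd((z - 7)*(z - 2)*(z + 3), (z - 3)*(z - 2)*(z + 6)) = z - 2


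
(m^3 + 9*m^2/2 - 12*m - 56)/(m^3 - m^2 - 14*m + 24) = (m^2 + m/2 - 14)/(m^2 - 5*m + 6)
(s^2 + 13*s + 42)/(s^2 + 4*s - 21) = (s + 6)/(s - 3)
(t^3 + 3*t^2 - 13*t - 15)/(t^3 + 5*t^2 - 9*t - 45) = (t + 1)/(t + 3)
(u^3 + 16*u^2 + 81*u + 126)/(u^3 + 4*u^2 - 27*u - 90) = (u + 7)/(u - 5)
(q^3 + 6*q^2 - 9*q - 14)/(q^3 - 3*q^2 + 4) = (q + 7)/(q - 2)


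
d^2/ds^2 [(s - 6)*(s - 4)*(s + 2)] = 6*s - 16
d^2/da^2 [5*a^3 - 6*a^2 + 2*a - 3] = 30*a - 12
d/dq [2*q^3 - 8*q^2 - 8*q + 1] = 6*q^2 - 16*q - 8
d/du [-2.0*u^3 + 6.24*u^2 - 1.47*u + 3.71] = -6.0*u^2 + 12.48*u - 1.47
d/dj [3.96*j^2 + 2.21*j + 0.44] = 7.92*j + 2.21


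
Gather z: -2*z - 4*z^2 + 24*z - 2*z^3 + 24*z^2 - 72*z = -2*z^3 + 20*z^2 - 50*z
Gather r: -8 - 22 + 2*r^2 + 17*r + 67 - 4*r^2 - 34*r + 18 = -2*r^2 - 17*r + 55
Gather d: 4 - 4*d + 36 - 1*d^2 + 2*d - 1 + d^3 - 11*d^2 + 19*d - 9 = d^3 - 12*d^2 + 17*d + 30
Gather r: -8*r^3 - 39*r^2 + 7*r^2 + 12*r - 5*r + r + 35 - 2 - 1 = -8*r^3 - 32*r^2 + 8*r + 32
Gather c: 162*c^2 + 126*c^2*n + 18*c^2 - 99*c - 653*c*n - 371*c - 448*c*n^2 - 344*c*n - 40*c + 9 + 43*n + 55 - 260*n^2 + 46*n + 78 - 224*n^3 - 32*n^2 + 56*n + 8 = c^2*(126*n + 180) + c*(-448*n^2 - 997*n - 510) - 224*n^3 - 292*n^2 + 145*n + 150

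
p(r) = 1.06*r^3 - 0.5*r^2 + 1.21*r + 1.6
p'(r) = 3.18*r^2 - 1.0*r + 1.21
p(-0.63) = 0.37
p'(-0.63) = 3.10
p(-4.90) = -141.04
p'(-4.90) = 82.46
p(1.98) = 10.26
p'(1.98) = 11.70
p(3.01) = 29.62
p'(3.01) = 27.01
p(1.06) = 3.58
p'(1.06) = 3.72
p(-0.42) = 0.93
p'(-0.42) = 2.19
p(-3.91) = -74.14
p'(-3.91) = 53.74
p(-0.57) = 0.55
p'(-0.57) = 2.81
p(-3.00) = -35.15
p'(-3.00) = 32.83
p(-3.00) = -35.15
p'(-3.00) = 32.83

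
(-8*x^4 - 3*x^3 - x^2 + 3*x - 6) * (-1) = 8*x^4 + 3*x^3 + x^2 - 3*x + 6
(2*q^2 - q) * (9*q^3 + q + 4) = 18*q^5 - 9*q^4 + 2*q^3 + 7*q^2 - 4*q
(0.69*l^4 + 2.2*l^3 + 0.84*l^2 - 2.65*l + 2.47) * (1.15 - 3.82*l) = -2.6358*l^5 - 7.6105*l^4 - 0.6788*l^3 + 11.089*l^2 - 12.4829*l + 2.8405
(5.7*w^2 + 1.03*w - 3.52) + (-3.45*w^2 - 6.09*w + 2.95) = 2.25*w^2 - 5.06*w - 0.57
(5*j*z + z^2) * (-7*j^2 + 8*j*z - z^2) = -35*j^3*z + 33*j^2*z^2 + 3*j*z^3 - z^4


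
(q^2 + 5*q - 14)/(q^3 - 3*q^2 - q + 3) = (q^2 + 5*q - 14)/(q^3 - 3*q^2 - q + 3)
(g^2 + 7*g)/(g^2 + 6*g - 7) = g/(g - 1)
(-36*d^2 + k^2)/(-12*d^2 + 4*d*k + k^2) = (6*d - k)/(2*d - k)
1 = 1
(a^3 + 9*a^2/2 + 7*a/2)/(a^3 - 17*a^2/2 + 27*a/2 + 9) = a*(2*a^2 + 9*a + 7)/(2*a^3 - 17*a^2 + 27*a + 18)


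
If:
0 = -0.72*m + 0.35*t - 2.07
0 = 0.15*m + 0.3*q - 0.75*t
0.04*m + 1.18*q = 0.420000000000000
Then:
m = -3.09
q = 0.46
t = -0.43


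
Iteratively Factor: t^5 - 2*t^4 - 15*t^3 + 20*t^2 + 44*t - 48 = (t - 2)*(t^4 - 15*t^2 - 10*t + 24) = (t - 2)*(t - 1)*(t^3 + t^2 - 14*t - 24) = (t - 4)*(t - 2)*(t - 1)*(t^2 + 5*t + 6) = (t - 4)*(t - 2)*(t - 1)*(t + 2)*(t + 3)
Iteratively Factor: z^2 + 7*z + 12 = (z + 4)*(z + 3)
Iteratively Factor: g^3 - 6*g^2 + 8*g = (g)*(g^2 - 6*g + 8) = g*(g - 4)*(g - 2)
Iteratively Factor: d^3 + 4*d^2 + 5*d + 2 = (d + 1)*(d^2 + 3*d + 2) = (d + 1)*(d + 2)*(d + 1)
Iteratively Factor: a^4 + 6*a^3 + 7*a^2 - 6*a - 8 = (a + 1)*(a^3 + 5*a^2 + 2*a - 8) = (a - 1)*(a + 1)*(a^2 + 6*a + 8) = (a - 1)*(a + 1)*(a + 4)*(a + 2)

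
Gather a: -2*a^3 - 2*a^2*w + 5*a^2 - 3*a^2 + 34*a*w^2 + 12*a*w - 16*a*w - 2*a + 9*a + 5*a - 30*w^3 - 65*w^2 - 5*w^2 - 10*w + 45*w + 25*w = -2*a^3 + a^2*(2 - 2*w) + a*(34*w^2 - 4*w + 12) - 30*w^3 - 70*w^2 + 60*w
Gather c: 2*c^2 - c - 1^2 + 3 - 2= 2*c^2 - c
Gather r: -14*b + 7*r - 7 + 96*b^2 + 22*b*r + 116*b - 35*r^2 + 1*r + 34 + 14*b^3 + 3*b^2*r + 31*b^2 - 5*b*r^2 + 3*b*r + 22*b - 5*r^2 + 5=14*b^3 + 127*b^2 + 124*b + r^2*(-5*b - 40) + r*(3*b^2 + 25*b + 8) + 32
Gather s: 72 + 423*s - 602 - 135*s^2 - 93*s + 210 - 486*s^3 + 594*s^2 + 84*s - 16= -486*s^3 + 459*s^2 + 414*s - 336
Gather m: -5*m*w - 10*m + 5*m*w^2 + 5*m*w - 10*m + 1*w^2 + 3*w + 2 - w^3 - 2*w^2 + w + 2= m*(5*w^2 - 20) - w^3 - w^2 + 4*w + 4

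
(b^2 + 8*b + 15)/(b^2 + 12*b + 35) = (b + 3)/(b + 7)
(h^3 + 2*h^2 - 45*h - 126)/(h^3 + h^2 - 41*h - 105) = (h + 6)/(h + 5)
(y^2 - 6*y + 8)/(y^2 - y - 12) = (y - 2)/(y + 3)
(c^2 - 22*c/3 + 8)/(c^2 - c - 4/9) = 3*(c - 6)/(3*c + 1)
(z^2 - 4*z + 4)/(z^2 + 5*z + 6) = (z^2 - 4*z + 4)/(z^2 + 5*z + 6)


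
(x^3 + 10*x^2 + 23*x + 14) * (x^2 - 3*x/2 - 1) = x^5 + 17*x^4/2 + 7*x^3 - 61*x^2/2 - 44*x - 14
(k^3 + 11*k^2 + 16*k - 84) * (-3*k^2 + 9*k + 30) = -3*k^5 - 24*k^4 + 81*k^3 + 726*k^2 - 276*k - 2520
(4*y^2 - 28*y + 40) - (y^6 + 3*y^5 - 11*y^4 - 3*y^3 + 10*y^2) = -y^6 - 3*y^5 + 11*y^4 + 3*y^3 - 6*y^2 - 28*y + 40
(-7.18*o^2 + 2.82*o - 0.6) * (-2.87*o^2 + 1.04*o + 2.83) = 20.6066*o^4 - 15.5606*o^3 - 15.6646*o^2 + 7.3566*o - 1.698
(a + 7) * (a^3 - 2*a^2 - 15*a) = a^4 + 5*a^3 - 29*a^2 - 105*a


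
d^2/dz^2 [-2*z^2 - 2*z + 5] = -4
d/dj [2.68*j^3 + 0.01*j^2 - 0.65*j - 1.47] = 8.04*j^2 + 0.02*j - 0.65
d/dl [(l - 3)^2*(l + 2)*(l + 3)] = 4*l^3 - 3*l^2 - 30*l + 9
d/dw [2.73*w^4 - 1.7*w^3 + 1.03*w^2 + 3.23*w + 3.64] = 10.92*w^3 - 5.1*w^2 + 2.06*w + 3.23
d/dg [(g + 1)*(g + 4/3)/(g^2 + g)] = -4/(3*g^2)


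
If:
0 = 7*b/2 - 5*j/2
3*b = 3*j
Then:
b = 0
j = 0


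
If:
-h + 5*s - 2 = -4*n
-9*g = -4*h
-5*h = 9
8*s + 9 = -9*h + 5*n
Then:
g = -4/5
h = -9/5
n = -172/285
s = 149/285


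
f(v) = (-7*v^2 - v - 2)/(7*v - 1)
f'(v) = (-14*v - 1)/(7*v - 1) - 7*(-7*v^2 - v - 2)/(7*v - 1)^2 = (-49*v^2 + 14*v + 15)/(49*v^2 - 14*v + 1)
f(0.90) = -1.62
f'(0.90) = -0.43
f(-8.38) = 8.13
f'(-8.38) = -1.00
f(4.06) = -4.43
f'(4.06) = -0.98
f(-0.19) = 0.89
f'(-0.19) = 1.95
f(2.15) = -2.60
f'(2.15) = -0.92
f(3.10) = -3.50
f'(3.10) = -0.96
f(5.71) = -6.05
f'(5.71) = -0.99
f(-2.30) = 2.15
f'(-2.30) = -0.95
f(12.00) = -12.31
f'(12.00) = -1.00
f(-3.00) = 2.82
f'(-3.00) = -0.97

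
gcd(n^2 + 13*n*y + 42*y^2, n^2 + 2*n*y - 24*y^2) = n + 6*y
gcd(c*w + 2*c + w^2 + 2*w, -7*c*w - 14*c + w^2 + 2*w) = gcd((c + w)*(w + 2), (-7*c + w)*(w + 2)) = w + 2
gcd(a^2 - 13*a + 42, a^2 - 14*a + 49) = a - 7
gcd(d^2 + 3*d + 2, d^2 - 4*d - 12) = d + 2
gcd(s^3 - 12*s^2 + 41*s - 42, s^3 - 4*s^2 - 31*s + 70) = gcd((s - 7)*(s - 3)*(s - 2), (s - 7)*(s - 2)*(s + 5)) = s^2 - 9*s + 14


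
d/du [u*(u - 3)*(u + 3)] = 3*u^2 - 9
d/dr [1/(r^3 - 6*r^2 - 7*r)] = (-3*r^2 + 12*r + 7)/(r^2*(-r^2 + 6*r + 7)^2)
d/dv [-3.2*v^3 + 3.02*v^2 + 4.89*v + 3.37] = -9.6*v^2 + 6.04*v + 4.89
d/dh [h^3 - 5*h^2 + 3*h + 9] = 3*h^2 - 10*h + 3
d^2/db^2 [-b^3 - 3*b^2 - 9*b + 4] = -6*b - 6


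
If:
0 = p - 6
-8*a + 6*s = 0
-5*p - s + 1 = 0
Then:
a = -87/4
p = 6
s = -29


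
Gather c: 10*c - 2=10*c - 2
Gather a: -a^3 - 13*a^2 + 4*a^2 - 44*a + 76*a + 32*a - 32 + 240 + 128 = -a^3 - 9*a^2 + 64*a + 336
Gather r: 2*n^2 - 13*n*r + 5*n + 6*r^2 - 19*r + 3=2*n^2 + 5*n + 6*r^2 + r*(-13*n - 19) + 3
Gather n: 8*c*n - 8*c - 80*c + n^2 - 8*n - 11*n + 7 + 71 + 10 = -88*c + n^2 + n*(8*c - 19) + 88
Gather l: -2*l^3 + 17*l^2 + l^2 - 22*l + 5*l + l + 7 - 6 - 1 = -2*l^3 + 18*l^2 - 16*l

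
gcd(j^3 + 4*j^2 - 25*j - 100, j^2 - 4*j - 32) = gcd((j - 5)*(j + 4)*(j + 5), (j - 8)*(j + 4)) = j + 4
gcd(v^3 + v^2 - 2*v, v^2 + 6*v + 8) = v + 2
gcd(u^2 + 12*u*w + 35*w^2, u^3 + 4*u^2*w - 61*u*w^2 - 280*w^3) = u^2 + 12*u*w + 35*w^2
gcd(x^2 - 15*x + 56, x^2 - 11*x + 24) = x - 8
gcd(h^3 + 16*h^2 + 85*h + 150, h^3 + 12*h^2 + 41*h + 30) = h^2 + 11*h + 30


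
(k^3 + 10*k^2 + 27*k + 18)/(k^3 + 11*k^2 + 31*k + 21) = (k + 6)/(k + 7)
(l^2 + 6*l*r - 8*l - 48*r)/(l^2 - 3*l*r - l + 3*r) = (l^2 + 6*l*r - 8*l - 48*r)/(l^2 - 3*l*r - l + 3*r)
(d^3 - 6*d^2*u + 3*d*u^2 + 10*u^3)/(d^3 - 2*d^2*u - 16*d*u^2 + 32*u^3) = (-d^2 + 4*d*u + 5*u^2)/(-d^2 + 16*u^2)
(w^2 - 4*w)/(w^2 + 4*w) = (w - 4)/(w + 4)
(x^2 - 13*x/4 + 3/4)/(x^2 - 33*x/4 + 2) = (x - 3)/(x - 8)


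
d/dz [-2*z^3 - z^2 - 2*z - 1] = -6*z^2 - 2*z - 2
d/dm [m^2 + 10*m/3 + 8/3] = 2*m + 10/3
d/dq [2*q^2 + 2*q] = 4*q + 2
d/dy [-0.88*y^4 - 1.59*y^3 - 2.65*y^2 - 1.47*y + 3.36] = -3.52*y^3 - 4.77*y^2 - 5.3*y - 1.47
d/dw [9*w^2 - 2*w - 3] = 18*w - 2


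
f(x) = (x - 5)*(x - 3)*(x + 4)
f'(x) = (x - 5)*(x - 3) + (x - 5)*(x + 4) + (x - 3)*(x + 4)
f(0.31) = 54.38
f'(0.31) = -19.19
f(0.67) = 47.12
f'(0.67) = -21.01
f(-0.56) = 68.09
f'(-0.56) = -11.58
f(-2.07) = 69.18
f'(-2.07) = 12.41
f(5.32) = 6.92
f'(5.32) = 25.35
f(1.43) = 30.43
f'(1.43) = -22.31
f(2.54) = 7.40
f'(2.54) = -17.97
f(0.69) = 46.69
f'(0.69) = -21.09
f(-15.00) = -3960.00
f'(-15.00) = 778.00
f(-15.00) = -3960.00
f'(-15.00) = 778.00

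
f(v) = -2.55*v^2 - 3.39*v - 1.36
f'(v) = -5.1*v - 3.39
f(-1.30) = -1.26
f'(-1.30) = 3.24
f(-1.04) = -0.59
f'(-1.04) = 1.91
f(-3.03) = -14.50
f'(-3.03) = 12.06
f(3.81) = -51.29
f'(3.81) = -22.82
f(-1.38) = -1.54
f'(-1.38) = 3.65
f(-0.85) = -0.32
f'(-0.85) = 0.94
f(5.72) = -104.18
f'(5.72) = -32.56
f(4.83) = -77.22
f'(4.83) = -28.02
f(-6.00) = -72.82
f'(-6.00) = 27.21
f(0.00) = -1.36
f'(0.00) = -3.39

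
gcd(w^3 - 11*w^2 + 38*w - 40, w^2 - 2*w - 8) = w - 4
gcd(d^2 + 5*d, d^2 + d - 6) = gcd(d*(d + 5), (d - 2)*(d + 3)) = 1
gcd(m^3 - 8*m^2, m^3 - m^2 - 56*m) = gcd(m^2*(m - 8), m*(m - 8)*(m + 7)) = m^2 - 8*m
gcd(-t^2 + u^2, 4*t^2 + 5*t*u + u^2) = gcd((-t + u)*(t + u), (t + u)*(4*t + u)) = t + u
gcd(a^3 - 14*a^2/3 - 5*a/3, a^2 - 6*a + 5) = a - 5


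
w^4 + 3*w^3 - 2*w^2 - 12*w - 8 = (w - 2)*(w + 1)*(w + 2)^2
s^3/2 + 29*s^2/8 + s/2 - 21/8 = (s/2 + 1/2)*(s - 3/4)*(s + 7)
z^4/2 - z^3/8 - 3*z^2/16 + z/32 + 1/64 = (z/2 + 1/4)*(z - 1/2)^2*(z + 1/4)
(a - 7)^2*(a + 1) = a^3 - 13*a^2 + 35*a + 49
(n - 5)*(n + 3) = n^2 - 2*n - 15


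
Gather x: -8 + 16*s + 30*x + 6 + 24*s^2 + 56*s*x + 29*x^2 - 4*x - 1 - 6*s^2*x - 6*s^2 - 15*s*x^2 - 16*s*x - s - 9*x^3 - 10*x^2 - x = 18*s^2 + 15*s - 9*x^3 + x^2*(19 - 15*s) + x*(-6*s^2 + 40*s + 25) - 3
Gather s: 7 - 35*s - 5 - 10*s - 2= -45*s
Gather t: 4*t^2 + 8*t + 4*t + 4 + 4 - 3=4*t^2 + 12*t + 5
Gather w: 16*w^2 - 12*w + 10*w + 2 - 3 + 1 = 16*w^2 - 2*w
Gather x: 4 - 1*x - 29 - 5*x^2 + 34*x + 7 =-5*x^2 + 33*x - 18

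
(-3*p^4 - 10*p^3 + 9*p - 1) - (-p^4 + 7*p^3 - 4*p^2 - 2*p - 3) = -2*p^4 - 17*p^3 + 4*p^2 + 11*p + 2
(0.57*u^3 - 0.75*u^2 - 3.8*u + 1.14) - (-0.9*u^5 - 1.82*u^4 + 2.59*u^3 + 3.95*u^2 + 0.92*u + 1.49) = 0.9*u^5 + 1.82*u^4 - 2.02*u^3 - 4.7*u^2 - 4.72*u - 0.35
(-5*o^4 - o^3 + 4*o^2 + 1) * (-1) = 5*o^4 + o^3 - 4*o^2 - 1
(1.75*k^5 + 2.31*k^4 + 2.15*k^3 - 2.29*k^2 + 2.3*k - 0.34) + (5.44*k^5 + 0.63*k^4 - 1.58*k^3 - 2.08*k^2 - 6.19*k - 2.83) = 7.19*k^5 + 2.94*k^4 + 0.57*k^3 - 4.37*k^2 - 3.89*k - 3.17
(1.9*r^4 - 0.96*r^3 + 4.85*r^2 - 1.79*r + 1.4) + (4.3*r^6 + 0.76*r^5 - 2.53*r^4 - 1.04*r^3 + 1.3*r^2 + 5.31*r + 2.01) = 4.3*r^6 + 0.76*r^5 - 0.63*r^4 - 2.0*r^3 + 6.15*r^2 + 3.52*r + 3.41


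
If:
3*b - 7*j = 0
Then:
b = 7*j/3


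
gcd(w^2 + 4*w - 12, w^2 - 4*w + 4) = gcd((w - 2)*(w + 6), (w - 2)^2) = w - 2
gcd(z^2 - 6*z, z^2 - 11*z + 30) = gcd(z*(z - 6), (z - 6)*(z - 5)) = z - 6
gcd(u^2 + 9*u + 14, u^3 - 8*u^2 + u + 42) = u + 2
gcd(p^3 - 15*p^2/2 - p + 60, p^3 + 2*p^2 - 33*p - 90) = p - 6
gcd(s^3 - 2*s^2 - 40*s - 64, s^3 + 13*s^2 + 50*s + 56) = s^2 + 6*s + 8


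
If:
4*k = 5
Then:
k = 5/4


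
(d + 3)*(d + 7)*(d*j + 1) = d^3*j + 10*d^2*j + d^2 + 21*d*j + 10*d + 21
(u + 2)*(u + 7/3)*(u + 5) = u^3 + 28*u^2/3 + 79*u/3 + 70/3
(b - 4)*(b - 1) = b^2 - 5*b + 4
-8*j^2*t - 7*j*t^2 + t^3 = t*(-8*j + t)*(j + t)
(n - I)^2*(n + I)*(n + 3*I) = n^4 + 2*I*n^3 + 4*n^2 + 2*I*n + 3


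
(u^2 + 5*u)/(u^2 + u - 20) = u/(u - 4)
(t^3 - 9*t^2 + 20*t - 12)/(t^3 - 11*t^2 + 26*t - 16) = (t - 6)/(t - 8)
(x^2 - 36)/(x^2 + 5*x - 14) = (x^2 - 36)/(x^2 + 5*x - 14)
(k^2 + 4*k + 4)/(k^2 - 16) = (k^2 + 4*k + 4)/(k^2 - 16)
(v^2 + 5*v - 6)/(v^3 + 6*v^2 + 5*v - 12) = (v + 6)/(v^2 + 7*v + 12)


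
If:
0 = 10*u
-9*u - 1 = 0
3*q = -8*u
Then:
No Solution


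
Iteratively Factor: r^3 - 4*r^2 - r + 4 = (r + 1)*(r^2 - 5*r + 4) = (r - 4)*(r + 1)*(r - 1)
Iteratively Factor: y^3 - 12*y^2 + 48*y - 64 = (y - 4)*(y^2 - 8*y + 16) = (y - 4)^2*(y - 4)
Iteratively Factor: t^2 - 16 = (t - 4)*(t + 4)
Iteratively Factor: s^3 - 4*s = (s)*(s^2 - 4) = s*(s + 2)*(s - 2)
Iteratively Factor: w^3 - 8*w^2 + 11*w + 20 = (w - 4)*(w^2 - 4*w - 5) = (w - 5)*(w - 4)*(w + 1)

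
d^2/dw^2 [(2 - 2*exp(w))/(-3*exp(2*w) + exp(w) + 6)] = (18*exp(4*w) - 66*exp(3*w) + 234*exp(2*w) - 158*exp(w) + 84)*exp(w)/(27*exp(6*w) - 27*exp(5*w) - 153*exp(4*w) + 107*exp(3*w) + 306*exp(2*w) - 108*exp(w) - 216)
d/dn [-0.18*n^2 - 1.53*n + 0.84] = -0.36*n - 1.53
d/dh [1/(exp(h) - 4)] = -exp(h)/(exp(h) - 4)^2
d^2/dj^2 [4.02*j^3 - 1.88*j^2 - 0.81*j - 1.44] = 24.12*j - 3.76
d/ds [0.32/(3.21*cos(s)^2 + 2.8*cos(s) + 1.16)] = (2.0544*cos(s) + 0.896)*sin(s)/(3.21*cos(s)^2 + 2.8*cos(s) + 1.16)^2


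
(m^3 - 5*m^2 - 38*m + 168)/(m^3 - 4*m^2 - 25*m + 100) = (m^2 - m - 42)/(m^2 - 25)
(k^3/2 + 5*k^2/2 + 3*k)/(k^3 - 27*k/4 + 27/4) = 2*k*(k + 2)/(4*k^2 - 12*k + 9)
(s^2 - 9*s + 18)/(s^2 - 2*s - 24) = (s - 3)/(s + 4)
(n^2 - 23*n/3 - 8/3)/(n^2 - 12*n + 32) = (n + 1/3)/(n - 4)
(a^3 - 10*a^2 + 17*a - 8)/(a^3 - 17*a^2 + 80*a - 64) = (a - 1)/(a - 8)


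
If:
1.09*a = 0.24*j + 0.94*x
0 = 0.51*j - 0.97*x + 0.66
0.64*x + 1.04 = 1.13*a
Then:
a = 1.88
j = 1.91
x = 1.69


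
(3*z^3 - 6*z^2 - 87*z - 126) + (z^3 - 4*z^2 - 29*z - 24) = 4*z^3 - 10*z^2 - 116*z - 150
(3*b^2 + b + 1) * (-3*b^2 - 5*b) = -9*b^4 - 18*b^3 - 8*b^2 - 5*b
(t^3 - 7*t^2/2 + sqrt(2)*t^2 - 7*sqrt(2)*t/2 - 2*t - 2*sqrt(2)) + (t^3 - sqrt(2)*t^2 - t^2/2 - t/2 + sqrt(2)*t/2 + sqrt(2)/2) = 2*t^3 - 4*t^2 - 3*sqrt(2)*t - 5*t/2 - 3*sqrt(2)/2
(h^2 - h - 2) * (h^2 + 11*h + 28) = h^4 + 10*h^3 + 15*h^2 - 50*h - 56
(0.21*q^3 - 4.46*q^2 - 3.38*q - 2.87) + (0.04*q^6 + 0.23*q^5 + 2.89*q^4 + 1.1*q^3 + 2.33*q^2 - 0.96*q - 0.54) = 0.04*q^6 + 0.23*q^5 + 2.89*q^4 + 1.31*q^3 - 2.13*q^2 - 4.34*q - 3.41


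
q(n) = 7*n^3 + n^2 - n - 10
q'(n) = 21*n^2 + 2*n - 1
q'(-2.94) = 174.64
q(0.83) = -6.14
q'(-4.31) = 380.48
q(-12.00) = -11950.00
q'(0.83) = 15.13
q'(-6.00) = 743.00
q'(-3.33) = 225.21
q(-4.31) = -547.55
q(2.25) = 72.55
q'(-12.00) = 2999.00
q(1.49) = 13.89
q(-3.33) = -254.06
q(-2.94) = -176.30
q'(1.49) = 48.60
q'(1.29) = 36.53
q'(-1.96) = 75.75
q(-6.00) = -1480.00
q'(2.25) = 109.81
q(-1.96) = -56.91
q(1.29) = 5.40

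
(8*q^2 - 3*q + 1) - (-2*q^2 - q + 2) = 10*q^2 - 2*q - 1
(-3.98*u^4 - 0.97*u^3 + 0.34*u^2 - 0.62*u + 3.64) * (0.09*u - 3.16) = -0.3582*u^5 + 12.4895*u^4 + 3.0958*u^3 - 1.1302*u^2 + 2.2868*u - 11.5024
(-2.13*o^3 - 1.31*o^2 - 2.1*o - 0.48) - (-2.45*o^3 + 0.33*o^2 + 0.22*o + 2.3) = 0.32*o^3 - 1.64*o^2 - 2.32*o - 2.78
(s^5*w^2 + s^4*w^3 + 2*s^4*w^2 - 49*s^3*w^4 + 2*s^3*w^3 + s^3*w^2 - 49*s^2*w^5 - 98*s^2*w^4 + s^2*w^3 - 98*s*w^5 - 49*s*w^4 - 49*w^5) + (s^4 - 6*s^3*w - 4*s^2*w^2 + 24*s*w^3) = s^5*w^2 + s^4*w^3 + 2*s^4*w^2 + s^4 - 49*s^3*w^4 + 2*s^3*w^3 + s^3*w^2 - 6*s^3*w - 49*s^2*w^5 - 98*s^2*w^4 + s^2*w^3 - 4*s^2*w^2 - 98*s*w^5 - 49*s*w^4 + 24*s*w^3 - 49*w^5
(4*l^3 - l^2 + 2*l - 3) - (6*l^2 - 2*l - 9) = 4*l^3 - 7*l^2 + 4*l + 6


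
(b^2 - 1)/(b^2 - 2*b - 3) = (b - 1)/(b - 3)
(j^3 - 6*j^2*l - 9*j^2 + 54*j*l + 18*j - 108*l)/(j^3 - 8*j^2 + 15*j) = (j^2 - 6*j*l - 6*j + 36*l)/(j*(j - 5))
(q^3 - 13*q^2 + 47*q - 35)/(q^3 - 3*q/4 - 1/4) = 4*(q^2 - 12*q + 35)/(4*q^2 + 4*q + 1)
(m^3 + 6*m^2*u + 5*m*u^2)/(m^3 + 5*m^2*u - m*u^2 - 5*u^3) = m/(m - u)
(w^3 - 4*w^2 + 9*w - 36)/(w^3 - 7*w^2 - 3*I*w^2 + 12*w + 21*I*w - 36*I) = (w + 3*I)/(w - 3)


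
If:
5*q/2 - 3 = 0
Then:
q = 6/5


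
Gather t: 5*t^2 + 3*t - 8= 5*t^2 + 3*t - 8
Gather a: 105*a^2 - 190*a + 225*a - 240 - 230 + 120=105*a^2 + 35*a - 350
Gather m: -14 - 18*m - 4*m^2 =-4*m^2 - 18*m - 14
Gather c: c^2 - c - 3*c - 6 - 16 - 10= c^2 - 4*c - 32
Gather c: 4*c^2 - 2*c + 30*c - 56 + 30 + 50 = 4*c^2 + 28*c + 24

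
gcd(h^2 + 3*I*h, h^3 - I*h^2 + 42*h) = h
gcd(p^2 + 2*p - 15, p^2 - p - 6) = p - 3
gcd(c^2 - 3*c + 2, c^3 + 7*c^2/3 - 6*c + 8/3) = c - 1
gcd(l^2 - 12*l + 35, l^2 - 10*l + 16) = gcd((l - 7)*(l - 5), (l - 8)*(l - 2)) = 1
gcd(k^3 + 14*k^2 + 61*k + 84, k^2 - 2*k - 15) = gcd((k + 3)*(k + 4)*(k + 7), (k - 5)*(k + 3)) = k + 3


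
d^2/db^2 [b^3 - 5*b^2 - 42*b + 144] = 6*b - 10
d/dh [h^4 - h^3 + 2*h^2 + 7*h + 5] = 4*h^3 - 3*h^2 + 4*h + 7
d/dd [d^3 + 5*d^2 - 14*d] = 3*d^2 + 10*d - 14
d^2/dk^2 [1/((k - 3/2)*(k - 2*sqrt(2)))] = 4*(4*(k - 2*sqrt(2))^2 + 2*(k - 2*sqrt(2))*(2*k - 3) + (2*k - 3)^2)/((k - 2*sqrt(2))^3*(2*k - 3)^3)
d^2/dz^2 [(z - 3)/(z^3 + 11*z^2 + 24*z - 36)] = 2*(3*z^3 - 21*z^2 - 23*z - 57)/(z^7 + 21*z^6 + 147*z^5 + 287*z^4 - 672*z^3 - 1512*z^2 + 3024*z - 1296)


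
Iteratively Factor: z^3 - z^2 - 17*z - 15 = (z + 1)*(z^2 - 2*z - 15) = (z - 5)*(z + 1)*(z + 3)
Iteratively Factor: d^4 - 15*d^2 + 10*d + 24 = (d - 3)*(d^3 + 3*d^2 - 6*d - 8) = (d - 3)*(d + 4)*(d^2 - d - 2) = (d - 3)*(d - 2)*(d + 4)*(d + 1)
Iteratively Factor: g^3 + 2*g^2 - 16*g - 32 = (g - 4)*(g^2 + 6*g + 8) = (g - 4)*(g + 4)*(g + 2)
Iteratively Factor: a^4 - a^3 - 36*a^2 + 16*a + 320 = (a + 4)*(a^3 - 5*a^2 - 16*a + 80) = (a - 4)*(a + 4)*(a^2 - a - 20) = (a - 4)*(a + 4)^2*(a - 5)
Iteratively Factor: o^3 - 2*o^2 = (o)*(o^2 - 2*o) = o^2*(o - 2)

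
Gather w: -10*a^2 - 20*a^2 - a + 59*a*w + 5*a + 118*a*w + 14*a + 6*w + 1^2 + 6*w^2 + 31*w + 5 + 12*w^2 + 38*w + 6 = -30*a^2 + 18*a + 18*w^2 + w*(177*a + 75) + 12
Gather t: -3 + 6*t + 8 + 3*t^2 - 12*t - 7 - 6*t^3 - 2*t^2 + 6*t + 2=-6*t^3 + t^2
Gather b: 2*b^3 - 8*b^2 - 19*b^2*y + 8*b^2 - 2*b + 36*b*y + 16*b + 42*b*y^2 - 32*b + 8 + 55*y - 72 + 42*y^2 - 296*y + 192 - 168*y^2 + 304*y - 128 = 2*b^3 - 19*b^2*y + b*(42*y^2 + 36*y - 18) - 126*y^2 + 63*y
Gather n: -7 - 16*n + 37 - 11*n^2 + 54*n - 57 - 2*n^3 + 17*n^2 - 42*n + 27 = -2*n^3 + 6*n^2 - 4*n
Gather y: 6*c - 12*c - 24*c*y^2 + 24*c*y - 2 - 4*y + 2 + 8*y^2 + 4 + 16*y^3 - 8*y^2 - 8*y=-24*c*y^2 - 6*c + 16*y^3 + y*(24*c - 12) + 4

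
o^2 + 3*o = o*(o + 3)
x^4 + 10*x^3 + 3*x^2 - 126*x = x*(x - 3)*(x + 6)*(x + 7)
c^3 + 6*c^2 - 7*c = c*(c - 1)*(c + 7)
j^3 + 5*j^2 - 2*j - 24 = (j - 2)*(j + 3)*(j + 4)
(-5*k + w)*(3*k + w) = -15*k^2 - 2*k*w + w^2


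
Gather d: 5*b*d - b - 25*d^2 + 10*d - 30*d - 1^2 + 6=-b - 25*d^2 + d*(5*b - 20) + 5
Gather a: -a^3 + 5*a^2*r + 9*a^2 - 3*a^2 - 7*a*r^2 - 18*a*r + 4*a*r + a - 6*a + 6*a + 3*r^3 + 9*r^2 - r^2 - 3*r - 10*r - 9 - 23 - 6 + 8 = -a^3 + a^2*(5*r + 6) + a*(-7*r^2 - 14*r + 1) + 3*r^3 + 8*r^2 - 13*r - 30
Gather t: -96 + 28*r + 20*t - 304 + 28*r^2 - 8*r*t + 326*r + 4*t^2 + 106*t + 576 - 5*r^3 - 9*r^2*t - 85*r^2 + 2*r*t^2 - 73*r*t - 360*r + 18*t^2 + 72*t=-5*r^3 - 57*r^2 - 6*r + t^2*(2*r + 22) + t*(-9*r^2 - 81*r + 198) + 176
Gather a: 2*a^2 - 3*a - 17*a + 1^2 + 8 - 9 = 2*a^2 - 20*a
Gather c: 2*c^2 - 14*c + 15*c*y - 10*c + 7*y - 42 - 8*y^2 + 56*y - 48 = 2*c^2 + c*(15*y - 24) - 8*y^2 + 63*y - 90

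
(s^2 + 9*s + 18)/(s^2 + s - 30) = (s + 3)/(s - 5)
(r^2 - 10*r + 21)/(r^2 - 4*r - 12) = (-r^2 + 10*r - 21)/(-r^2 + 4*r + 12)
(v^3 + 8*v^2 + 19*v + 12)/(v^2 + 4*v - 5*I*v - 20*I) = (v^2 + 4*v + 3)/(v - 5*I)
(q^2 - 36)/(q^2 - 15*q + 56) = (q^2 - 36)/(q^2 - 15*q + 56)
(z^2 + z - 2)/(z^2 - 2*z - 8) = (z - 1)/(z - 4)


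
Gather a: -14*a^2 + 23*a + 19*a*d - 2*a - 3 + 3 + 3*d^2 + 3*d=-14*a^2 + a*(19*d + 21) + 3*d^2 + 3*d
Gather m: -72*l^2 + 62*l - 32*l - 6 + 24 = -72*l^2 + 30*l + 18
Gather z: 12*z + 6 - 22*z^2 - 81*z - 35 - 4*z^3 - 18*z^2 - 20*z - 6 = -4*z^3 - 40*z^2 - 89*z - 35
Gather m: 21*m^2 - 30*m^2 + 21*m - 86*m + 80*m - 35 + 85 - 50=-9*m^2 + 15*m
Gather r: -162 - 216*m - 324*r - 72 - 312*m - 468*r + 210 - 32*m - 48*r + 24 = -560*m - 840*r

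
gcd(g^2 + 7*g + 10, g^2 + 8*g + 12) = g + 2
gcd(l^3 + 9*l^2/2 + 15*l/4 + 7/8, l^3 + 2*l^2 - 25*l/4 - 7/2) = l^2 + 4*l + 7/4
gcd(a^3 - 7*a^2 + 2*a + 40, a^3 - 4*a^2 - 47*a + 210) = a - 5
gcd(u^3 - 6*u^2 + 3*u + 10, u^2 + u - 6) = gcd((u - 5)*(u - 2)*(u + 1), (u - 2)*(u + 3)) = u - 2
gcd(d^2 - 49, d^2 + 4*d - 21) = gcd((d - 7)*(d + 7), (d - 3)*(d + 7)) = d + 7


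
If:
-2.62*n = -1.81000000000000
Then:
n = 0.69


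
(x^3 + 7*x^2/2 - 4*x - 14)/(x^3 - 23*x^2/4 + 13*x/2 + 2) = 2*(2*x^2 + 11*x + 14)/(4*x^2 - 15*x - 4)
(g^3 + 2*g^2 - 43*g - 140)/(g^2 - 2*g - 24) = (g^2 - 2*g - 35)/(g - 6)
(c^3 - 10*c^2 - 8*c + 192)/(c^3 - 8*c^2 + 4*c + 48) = (c^2 - 4*c - 32)/(c^2 - 2*c - 8)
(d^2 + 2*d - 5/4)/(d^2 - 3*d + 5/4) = (2*d + 5)/(2*d - 5)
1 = 1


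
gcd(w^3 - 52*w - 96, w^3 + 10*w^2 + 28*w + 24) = w^2 + 8*w + 12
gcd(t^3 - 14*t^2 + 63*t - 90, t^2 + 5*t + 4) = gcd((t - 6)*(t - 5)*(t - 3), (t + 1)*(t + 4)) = 1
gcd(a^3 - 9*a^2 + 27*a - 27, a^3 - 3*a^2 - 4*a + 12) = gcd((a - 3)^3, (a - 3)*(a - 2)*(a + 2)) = a - 3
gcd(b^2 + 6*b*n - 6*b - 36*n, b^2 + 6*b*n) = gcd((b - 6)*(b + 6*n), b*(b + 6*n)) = b + 6*n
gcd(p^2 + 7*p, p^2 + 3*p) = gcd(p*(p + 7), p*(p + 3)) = p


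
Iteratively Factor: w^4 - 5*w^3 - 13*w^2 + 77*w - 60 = (w - 5)*(w^3 - 13*w + 12) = (w - 5)*(w - 3)*(w^2 + 3*w - 4) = (w - 5)*(w - 3)*(w - 1)*(w + 4)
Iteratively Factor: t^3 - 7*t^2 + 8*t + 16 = (t - 4)*(t^2 - 3*t - 4) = (t - 4)*(t + 1)*(t - 4)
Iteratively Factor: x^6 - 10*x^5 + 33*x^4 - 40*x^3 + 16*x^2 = (x - 1)*(x^5 - 9*x^4 + 24*x^3 - 16*x^2) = (x - 1)^2*(x^4 - 8*x^3 + 16*x^2) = (x - 4)*(x - 1)^2*(x^3 - 4*x^2) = (x - 4)^2*(x - 1)^2*(x^2) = x*(x - 4)^2*(x - 1)^2*(x)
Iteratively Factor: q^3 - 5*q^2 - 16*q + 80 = (q - 4)*(q^2 - q - 20) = (q - 5)*(q - 4)*(q + 4)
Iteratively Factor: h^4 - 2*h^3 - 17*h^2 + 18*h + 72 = (h + 3)*(h^3 - 5*h^2 - 2*h + 24) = (h + 2)*(h + 3)*(h^2 - 7*h + 12) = (h - 4)*(h + 2)*(h + 3)*(h - 3)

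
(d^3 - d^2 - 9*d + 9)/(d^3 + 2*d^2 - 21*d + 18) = (d + 3)/(d + 6)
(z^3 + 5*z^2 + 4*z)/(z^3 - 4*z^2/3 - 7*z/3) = 3*(z + 4)/(3*z - 7)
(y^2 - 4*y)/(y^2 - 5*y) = (y - 4)/(y - 5)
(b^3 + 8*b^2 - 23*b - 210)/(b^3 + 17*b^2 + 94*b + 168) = (b - 5)/(b + 4)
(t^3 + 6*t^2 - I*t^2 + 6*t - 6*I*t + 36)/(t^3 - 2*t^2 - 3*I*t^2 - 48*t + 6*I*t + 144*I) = (t + 2*I)/(t - 8)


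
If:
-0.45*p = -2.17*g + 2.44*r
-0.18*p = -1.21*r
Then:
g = 2.5184331797235*r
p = 6.72222222222222*r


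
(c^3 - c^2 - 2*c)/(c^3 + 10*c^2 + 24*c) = (c^2 - c - 2)/(c^2 + 10*c + 24)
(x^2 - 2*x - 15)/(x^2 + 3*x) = (x - 5)/x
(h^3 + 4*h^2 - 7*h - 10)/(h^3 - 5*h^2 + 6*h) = (h^2 + 6*h + 5)/(h*(h - 3))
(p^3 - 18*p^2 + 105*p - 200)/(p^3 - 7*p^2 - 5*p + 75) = (p - 8)/(p + 3)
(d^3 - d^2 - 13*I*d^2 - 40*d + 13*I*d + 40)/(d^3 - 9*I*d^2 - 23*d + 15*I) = (d^2 - d*(1 + 8*I) + 8*I)/(d^2 - 4*I*d - 3)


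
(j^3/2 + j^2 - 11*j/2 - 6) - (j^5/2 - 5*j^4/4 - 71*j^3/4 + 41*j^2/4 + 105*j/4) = -j^5/2 + 5*j^4/4 + 73*j^3/4 - 37*j^2/4 - 127*j/4 - 6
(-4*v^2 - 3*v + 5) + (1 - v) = -4*v^2 - 4*v + 6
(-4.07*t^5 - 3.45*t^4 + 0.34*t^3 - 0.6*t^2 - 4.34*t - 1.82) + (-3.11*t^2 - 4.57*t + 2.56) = -4.07*t^5 - 3.45*t^4 + 0.34*t^3 - 3.71*t^2 - 8.91*t + 0.74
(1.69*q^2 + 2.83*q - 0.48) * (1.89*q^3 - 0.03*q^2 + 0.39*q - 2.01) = 3.1941*q^5 + 5.298*q^4 - 0.333*q^3 - 2.2788*q^2 - 5.8755*q + 0.9648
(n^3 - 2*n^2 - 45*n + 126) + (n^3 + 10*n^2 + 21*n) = 2*n^3 + 8*n^2 - 24*n + 126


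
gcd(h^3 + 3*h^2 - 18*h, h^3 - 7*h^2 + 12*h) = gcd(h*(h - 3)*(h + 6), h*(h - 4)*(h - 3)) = h^2 - 3*h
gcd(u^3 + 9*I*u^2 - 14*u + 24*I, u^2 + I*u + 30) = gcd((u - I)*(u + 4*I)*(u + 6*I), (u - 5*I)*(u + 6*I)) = u + 6*I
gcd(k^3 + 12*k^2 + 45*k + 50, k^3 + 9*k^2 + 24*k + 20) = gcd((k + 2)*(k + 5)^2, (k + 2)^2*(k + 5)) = k^2 + 7*k + 10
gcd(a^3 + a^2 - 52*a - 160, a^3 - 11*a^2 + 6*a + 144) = a - 8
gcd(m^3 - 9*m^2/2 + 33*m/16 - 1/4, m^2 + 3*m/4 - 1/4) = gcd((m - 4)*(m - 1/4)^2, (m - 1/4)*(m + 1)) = m - 1/4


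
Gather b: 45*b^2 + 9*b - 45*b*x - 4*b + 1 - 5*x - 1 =45*b^2 + b*(5 - 45*x) - 5*x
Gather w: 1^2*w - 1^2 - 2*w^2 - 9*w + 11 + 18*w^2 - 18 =16*w^2 - 8*w - 8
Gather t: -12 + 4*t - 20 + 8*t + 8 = 12*t - 24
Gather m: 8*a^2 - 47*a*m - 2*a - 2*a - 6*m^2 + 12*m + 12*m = 8*a^2 - 4*a - 6*m^2 + m*(24 - 47*a)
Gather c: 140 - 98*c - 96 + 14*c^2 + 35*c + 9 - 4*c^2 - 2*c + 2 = 10*c^2 - 65*c + 55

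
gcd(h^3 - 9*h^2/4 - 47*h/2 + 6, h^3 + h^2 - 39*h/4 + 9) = h + 4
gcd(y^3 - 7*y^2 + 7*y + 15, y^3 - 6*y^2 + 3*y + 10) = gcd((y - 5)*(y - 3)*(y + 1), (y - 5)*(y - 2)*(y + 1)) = y^2 - 4*y - 5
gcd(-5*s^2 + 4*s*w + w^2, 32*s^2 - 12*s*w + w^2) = 1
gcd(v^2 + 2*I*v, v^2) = v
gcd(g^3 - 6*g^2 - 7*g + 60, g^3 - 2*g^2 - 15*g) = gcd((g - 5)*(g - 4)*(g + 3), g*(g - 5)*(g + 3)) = g^2 - 2*g - 15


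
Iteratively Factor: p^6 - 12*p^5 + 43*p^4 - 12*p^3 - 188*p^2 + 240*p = (p)*(p^5 - 12*p^4 + 43*p^3 - 12*p^2 - 188*p + 240) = p*(p - 3)*(p^4 - 9*p^3 + 16*p^2 + 36*p - 80) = p*(p - 3)*(p + 2)*(p^3 - 11*p^2 + 38*p - 40) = p*(p - 5)*(p - 3)*(p + 2)*(p^2 - 6*p + 8) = p*(p - 5)*(p - 3)*(p - 2)*(p + 2)*(p - 4)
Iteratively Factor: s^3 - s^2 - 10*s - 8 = (s + 1)*(s^2 - 2*s - 8) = (s + 1)*(s + 2)*(s - 4)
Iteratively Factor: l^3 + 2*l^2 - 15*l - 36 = (l - 4)*(l^2 + 6*l + 9) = (l - 4)*(l + 3)*(l + 3)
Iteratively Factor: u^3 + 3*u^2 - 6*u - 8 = (u - 2)*(u^2 + 5*u + 4) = (u - 2)*(u + 4)*(u + 1)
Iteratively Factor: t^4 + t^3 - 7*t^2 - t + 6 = (t - 1)*(t^3 + 2*t^2 - 5*t - 6) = (t - 2)*(t - 1)*(t^2 + 4*t + 3) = (t - 2)*(t - 1)*(t + 1)*(t + 3)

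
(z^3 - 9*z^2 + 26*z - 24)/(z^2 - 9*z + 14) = (z^2 - 7*z + 12)/(z - 7)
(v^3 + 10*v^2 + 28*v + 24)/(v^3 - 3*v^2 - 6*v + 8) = (v^2 + 8*v + 12)/(v^2 - 5*v + 4)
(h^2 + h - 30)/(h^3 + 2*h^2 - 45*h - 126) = (h - 5)/(h^2 - 4*h - 21)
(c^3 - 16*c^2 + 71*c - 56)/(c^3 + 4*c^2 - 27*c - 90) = (c^3 - 16*c^2 + 71*c - 56)/(c^3 + 4*c^2 - 27*c - 90)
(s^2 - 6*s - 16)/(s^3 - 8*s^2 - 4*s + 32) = 1/(s - 2)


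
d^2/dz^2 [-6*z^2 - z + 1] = -12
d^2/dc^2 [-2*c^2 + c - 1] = -4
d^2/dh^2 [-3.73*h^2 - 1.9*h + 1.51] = -7.46000000000000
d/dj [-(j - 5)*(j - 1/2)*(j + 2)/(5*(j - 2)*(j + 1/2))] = (-4*j^4 + 12*j^3 - 43*j^2 + 12*j - 64)/(5*(4*j^4 - 12*j^3 + j^2 + 12*j + 4))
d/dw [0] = 0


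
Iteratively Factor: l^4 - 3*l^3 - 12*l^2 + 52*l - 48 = (l - 2)*(l^3 - l^2 - 14*l + 24) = (l - 3)*(l - 2)*(l^2 + 2*l - 8) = (l - 3)*(l - 2)^2*(l + 4)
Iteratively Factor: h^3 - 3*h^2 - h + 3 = (h - 1)*(h^2 - 2*h - 3) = (h - 3)*(h - 1)*(h + 1)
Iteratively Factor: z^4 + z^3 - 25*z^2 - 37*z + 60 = (z + 4)*(z^3 - 3*z^2 - 13*z + 15) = (z - 1)*(z + 4)*(z^2 - 2*z - 15) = (z - 1)*(z + 3)*(z + 4)*(z - 5)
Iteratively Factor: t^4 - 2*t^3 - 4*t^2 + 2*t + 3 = (t + 1)*(t^3 - 3*t^2 - t + 3) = (t - 1)*(t + 1)*(t^2 - 2*t - 3) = (t - 3)*(t - 1)*(t + 1)*(t + 1)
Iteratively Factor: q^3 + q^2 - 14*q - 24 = (q - 4)*(q^2 + 5*q + 6) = (q - 4)*(q + 3)*(q + 2)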